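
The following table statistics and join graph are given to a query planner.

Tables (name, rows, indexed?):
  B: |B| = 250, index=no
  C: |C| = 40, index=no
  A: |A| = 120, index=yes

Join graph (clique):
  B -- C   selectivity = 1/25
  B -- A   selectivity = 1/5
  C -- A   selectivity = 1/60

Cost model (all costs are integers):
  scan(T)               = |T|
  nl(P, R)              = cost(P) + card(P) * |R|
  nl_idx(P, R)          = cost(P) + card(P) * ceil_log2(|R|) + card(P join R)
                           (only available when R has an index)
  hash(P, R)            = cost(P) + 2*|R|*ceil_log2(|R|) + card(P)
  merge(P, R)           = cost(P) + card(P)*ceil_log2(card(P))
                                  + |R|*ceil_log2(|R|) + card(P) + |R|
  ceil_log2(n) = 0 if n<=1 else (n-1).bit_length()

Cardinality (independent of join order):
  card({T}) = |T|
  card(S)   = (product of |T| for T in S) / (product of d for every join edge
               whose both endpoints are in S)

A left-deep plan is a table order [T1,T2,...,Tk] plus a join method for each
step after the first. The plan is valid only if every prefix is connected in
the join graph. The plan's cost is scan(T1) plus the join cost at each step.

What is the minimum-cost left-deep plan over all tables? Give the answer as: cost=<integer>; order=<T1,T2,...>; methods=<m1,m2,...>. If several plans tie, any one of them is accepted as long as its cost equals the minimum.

Selinger DP (subsets sized 1..n):
  {B}: scan cost=250, card=250
  {C}: scan cost=40, card=40
  {A}: scan cost=120, card=120
  {BC}: card=400; try (C,hash)→980, (B,merge)→2570, (C,merge)→2780, (B,hash)→4080, (B,nl)→10040, (C,nl)→10250; best=980 via (C,hash)
  {AB}: card=6000; try (A,hash)→2180, (B,merge)→3330, (A,merge)→3460, (B,hash)→4240, (A,nl_idx)→8000, (B,nl)→30120 …(+1); best=2180 via (A,hash)
  {AC}: card=80; try (A,nl_idx)→400, (C,hash)→720, (A,merge)→1280, (C,merge)→1360, (A,hash)→1760, (A,nl)→4840 …(+1); best=400 via (A,nl_idx)
  {ABC}: card=160; try (A,hash)→3060, (B,merge)→3290, (A,nl_idx)→3940, (B,hash)→4480, (A,merge)→5940, (C,hash)→8660 …(+4); best=3060 via (A,hash)

cost=3060; order=B,C,A; methods=hash,hash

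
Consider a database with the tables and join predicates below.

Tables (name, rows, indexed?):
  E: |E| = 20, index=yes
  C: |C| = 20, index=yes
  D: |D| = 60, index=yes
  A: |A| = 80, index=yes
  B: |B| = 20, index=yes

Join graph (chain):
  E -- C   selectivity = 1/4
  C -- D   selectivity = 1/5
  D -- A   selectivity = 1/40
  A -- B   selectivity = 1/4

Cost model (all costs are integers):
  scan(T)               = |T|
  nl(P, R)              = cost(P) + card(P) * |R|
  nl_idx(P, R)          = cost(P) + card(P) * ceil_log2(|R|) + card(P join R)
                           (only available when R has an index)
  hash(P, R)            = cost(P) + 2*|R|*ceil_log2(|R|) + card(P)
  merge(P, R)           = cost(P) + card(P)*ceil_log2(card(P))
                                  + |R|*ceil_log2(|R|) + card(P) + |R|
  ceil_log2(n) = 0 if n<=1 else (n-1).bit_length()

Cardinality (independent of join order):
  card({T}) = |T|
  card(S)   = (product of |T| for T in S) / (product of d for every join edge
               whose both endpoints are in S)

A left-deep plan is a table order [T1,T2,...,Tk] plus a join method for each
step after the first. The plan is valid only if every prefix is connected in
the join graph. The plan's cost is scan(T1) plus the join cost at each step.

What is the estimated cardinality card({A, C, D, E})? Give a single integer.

2400

Tables in S: A(80), C(20), D(60), E(20)
Edges inside S: E-C(d=4), C-D(d=5), D-A(d=40)
numerator = 80 * 20 * 60 * 20 = 1920000
denominator = 4 * 5 * 40 = 800
card(S) = 1920000 / 800 = 2400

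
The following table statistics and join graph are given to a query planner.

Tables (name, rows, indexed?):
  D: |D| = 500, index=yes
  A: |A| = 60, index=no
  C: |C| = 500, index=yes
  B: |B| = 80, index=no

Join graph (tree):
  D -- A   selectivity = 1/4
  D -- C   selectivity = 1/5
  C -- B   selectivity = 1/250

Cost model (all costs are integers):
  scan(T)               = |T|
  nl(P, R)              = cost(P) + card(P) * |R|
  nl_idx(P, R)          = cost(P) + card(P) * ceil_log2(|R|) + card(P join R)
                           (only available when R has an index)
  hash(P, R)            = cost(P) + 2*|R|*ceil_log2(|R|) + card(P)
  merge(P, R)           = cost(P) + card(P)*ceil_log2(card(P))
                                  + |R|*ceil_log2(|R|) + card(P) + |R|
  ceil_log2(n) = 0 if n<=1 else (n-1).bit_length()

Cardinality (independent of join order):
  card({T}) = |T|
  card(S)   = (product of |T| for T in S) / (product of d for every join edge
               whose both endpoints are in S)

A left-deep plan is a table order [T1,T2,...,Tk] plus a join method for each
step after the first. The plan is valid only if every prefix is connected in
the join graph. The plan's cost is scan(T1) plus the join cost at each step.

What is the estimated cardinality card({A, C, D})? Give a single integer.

Tables in S: A(60), C(500), D(500)
Edges inside S: D-A(d=4), D-C(d=5)
numerator = 60 * 500 * 500 = 15000000
denominator = 4 * 5 = 20
card(S) = 15000000 / 20 = 750000

750000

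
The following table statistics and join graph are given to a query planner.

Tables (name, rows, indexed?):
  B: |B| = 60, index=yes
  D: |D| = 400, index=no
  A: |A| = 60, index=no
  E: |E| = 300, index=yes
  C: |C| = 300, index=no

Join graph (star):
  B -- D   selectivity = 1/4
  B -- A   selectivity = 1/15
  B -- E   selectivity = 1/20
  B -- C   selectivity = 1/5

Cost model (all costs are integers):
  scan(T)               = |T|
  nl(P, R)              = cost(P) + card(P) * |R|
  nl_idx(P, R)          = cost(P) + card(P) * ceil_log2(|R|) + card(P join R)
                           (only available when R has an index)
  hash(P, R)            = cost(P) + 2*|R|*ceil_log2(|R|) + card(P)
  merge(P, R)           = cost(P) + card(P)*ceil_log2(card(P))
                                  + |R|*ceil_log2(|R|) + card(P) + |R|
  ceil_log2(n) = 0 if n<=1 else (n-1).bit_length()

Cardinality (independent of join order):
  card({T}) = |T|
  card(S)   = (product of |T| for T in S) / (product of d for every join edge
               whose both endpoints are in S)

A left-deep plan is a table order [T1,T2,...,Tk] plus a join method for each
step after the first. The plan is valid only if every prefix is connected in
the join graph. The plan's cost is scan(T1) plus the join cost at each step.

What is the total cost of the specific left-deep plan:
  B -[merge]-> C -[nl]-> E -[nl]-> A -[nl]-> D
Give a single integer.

step 1: scan B: cost=60, card=60
step 2: join C via merge
    card(P join C) = 60*300/(5) = 3600
    cost = 60 + 60*6 + 300*9 + 60 + 300 = 3480
step 3: join E via nl
    card(P join E) = 3600*300/(20) = 54000
    cost = 3480 + 3600*300 = 1083480
step 4: join A via nl
    card(P join A) = 54000*60/(15) = 216000
    cost = 1083480 + 54000*60 = 4323480
step 5: join D via nl
    card(P join D) = 216000*400/(4) = 21600000
    cost = 4323480 + 216000*400 = 90723480

90723480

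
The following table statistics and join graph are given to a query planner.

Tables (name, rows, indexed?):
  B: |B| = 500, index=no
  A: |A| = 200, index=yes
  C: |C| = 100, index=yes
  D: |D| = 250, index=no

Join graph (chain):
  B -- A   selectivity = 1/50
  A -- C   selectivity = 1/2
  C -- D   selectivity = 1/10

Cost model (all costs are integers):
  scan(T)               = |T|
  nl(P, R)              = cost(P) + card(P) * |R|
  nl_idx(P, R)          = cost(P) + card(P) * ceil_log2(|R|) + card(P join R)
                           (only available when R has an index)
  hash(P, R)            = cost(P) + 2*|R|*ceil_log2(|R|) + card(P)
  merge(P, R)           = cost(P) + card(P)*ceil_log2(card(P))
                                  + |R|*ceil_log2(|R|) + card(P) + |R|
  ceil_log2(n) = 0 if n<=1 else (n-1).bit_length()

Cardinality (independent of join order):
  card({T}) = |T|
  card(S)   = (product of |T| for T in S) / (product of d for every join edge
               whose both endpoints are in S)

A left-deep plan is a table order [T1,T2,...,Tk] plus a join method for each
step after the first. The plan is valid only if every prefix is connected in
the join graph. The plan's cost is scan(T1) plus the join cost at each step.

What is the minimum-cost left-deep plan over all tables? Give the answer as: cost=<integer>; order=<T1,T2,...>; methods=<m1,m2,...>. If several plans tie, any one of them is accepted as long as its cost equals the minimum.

cost=111600; order=B,A,C,D; methods=hash,hash,hash

Selinger DP (subsets sized 1..n):
  {B}: scan cost=500, card=500
  {A}: scan cost=200, card=200
  {C}: scan cost=100, card=100
  {D}: scan cost=250, card=250
  {AB}: card=2000; try (A,hash)→4200, (A,nl_idx)→6500, (B,merge)→7000, (A,merge)→7300, (B,hash)→9400, (B,nl)→100200 …(+1); best=4200 via (A,hash)
  {AC}: card=10000; try (C,hash)→1800, (A,merge)→2700, (C,merge)→2800, (A,hash)→3400, (A,nl_idx)→10900, (C,nl_idx)→11600 …(+2); best=1800 via (C,hash)
  {CD}: card=2500; try (C,hash)→1900, (D,merge)→3150, (C,merge)→3300, (D,hash)→4200, (C,nl_idx)→4500, (D,nl)→25100 …(+1); best=1900 via (C,hash)
  {ABC}: card=100000; try (C,hash)→7600, (B,hash)→20800, (C,merge)→29000, (C,nl_idx)→118200, (B,merge)→156800, (C,nl)→204200 …(+1); best=7600 via (C,hash)
  {ACD}: card=250000; try (A,hash)→7600, (D,hash)→15800, (A,merge)→36200, (D,merge)→154050, (A,nl_idx)→271900, (A,nl)→501900 …(+1); best=7600 via (A,hash)
  {ABCD}: card=2500000; try (D,hash)→111600, (B,hash)→266600, (D,merge)→1809850, (B,merge)→4762600, (D,nl)→25007600, (B,nl)→125007600; best=111600 via (D,hash)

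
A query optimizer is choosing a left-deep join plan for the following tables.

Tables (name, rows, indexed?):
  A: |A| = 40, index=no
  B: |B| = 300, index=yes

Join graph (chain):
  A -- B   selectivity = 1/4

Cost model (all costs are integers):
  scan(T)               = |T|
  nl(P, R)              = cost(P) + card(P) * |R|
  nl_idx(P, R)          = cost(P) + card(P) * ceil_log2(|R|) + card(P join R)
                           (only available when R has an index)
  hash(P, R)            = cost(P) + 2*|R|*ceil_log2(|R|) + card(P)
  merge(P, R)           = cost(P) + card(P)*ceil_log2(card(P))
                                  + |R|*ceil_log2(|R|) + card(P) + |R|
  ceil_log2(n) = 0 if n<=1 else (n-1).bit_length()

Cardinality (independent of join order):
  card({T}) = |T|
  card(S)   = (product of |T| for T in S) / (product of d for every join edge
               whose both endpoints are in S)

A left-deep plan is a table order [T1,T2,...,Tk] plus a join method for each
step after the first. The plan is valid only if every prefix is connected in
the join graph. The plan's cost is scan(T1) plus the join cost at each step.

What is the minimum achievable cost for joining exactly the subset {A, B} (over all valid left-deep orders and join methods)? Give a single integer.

Selinger DP over subsets of {A,B}:
  {A}: scan cost=40, card=40
  {B}: scan cost=300, card=300
  {AB}: card=3000; try (A,hash)→1080, (B,merge)→3320, (B,nl_idx)→3400, (A,merge)→3580, (B,hash)→5480, (B,nl)→12040 …(+1); best=1080 via (A,hash)

1080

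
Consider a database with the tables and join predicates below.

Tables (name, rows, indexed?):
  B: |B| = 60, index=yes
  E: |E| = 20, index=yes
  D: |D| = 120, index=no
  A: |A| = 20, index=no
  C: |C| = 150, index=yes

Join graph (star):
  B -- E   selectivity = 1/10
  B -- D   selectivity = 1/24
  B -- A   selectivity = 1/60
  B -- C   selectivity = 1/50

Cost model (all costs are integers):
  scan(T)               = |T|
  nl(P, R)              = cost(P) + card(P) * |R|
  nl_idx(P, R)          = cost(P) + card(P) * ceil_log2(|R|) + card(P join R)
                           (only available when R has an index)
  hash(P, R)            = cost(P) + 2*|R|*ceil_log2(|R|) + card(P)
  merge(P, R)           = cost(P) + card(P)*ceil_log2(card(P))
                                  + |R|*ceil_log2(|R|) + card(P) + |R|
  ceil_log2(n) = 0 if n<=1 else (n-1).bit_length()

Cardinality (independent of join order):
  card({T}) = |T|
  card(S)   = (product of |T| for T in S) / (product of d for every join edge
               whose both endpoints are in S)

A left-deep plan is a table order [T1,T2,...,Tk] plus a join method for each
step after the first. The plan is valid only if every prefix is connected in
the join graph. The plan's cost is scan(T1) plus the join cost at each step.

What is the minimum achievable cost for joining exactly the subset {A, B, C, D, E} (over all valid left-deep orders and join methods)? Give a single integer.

Selinger DP over subsets of {A,B,C,D,E}:
  {B}: scan cost=60, card=60
  {E}: scan cost=20, card=20
  {D}: scan cost=120, card=120
  {A}: scan cost=20, card=20
  {C}: scan cost=150, card=150
  {BE}: card=120; try (B,nl_idx)→260, (E,hash)→320, (E,nl_idx)→480, (B,merge)→560, (E,merge)→600, (B,hash)→760 …(+2); best=260 via (B,nl_idx)
  {BD}: card=300; try (B,hash)→960, (B,nl_idx)→1140, (D,merge)→1440, (B,merge)→1500, (D,hash)→1800, (D,nl)→7260 …(+1); best=960 via (B,hash)
  {AB}: card=20; try (B,nl_idx)→160, (A,hash)→320, (B,merge)→560, (A,merge)→600, (B,hash)→760, (B,nl)→1220 …(+1); best=160 via (B,nl_idx)
  {BC}: card=180; try (C,nl_idx)→720, (B,hash)→1020, (B,nl_idx)→1230, (C,merge)→1830, (B,merge)→1920, (C,hash)→2520 …(+2); best=720 via (C,nl_idx)
  {BDE}: card=600; try (E,hash)→1460, (D,hash)→2060, (D,merge)→2180, (E,nl_idx)→3060, (E,merge)→4080, (E,nl)→6960 …(+1); best=1460 via (E,hash)
  {ABE}: card=40; try (E,nl_idx)→300, (E,hash)→380, (E,merge)→400, (E,nl)→560, (A,hash)→580, (A,merge)→1340 …(+1); best=300 via (E,nl_idx)
  {BCE}: card=360; try (E,hash)→1100, (C,nl_idx)→1580, (E,nl_idx)→1980, (E,merge)→2460, (C,merge)→2570, (C,hash)→2780 …(+2); best=1100 via (E,hash)
  {ABD}: card=100; try (D,merge)→1240, (A,hash)→1460, (D,hash)→1860, (D,nl)→2560, (A,merge)→4080, (A,nl)→6960; best=1240 via (D,merge)
  {BCD}: card=900; try (D,hash)→2580, (D,merge)→3300, (C,hash)→3660, (C,nl_idx)→4260, (C,merge)→5310, (D,nl)→22320 …(+1); best=2580 via (D,hash)
  {ABC}: card=60; try (C,nl_idx)→380, (A,hash)→1100, (C,merge)→1630, (A,merge)→2460, (C,hash)→2580, (C,nl)→3160 …(+1); best=380 via (C,nl_idx)
  {ABDE}: card=200; try (E,hash)→1540, (D,merge)→1540, (E,nl_idx)→1940, (D,hash)→2020, (E,merge)→2160, (A,hash)→2260 …(+4); best=1540 via (E,hash)
  {BCDE}: card=1800; try (D,hash)→3140, (E,hash)→3680, (C,hash)→4460, (D,merge)→5660, (C,nl_idx)→8060, (E,nl_idx)→8880 …(+5); best=3140 via (D,hash)
  {ABCE}: card=120; try (E,hash)→640, (C,nl_idx)→740, (E,nl_idx)→800, (E,merge)→920, (E,nl)→1580, (A,hash)→1660 …(+5); best=640 via (E,hash)
  {ABCD}: card=300; try (D,merge)→1760, (D,hash)→2120, (C,nl_idx)→2340, (C,merge)→3390, (A,hash)→3680, (C,hash)→3740 …(+4); best=1760 via (D,merge)
  {ABCDE}: card=600; try (E,hash)→2260, (D,hash)→2440, (D,merge)→2560, (C,nl_idx)→3740, (E,nl_idx)→3860, (C,hash)→4140 …(+8); best=2260 via (E,hash)

2260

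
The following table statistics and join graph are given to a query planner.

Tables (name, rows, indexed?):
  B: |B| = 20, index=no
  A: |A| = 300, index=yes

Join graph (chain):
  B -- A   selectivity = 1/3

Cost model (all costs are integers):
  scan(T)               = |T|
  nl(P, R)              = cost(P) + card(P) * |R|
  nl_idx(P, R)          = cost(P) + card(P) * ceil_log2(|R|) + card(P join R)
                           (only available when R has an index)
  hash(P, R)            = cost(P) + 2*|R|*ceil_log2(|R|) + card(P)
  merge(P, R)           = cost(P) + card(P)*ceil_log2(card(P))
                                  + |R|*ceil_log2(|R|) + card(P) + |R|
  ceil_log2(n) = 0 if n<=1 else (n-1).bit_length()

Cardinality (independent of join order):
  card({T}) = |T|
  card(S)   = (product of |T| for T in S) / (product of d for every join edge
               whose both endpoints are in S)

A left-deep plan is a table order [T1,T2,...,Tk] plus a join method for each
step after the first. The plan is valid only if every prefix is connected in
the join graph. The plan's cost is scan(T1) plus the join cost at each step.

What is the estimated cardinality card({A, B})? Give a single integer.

Tables in S: A(300), B(20)
Edges inside S: B-A(d=3)
numerator = 300 * 20 = 6000
denominator = 3 = 3
card(S) = 6000 / 3 = 2000

2000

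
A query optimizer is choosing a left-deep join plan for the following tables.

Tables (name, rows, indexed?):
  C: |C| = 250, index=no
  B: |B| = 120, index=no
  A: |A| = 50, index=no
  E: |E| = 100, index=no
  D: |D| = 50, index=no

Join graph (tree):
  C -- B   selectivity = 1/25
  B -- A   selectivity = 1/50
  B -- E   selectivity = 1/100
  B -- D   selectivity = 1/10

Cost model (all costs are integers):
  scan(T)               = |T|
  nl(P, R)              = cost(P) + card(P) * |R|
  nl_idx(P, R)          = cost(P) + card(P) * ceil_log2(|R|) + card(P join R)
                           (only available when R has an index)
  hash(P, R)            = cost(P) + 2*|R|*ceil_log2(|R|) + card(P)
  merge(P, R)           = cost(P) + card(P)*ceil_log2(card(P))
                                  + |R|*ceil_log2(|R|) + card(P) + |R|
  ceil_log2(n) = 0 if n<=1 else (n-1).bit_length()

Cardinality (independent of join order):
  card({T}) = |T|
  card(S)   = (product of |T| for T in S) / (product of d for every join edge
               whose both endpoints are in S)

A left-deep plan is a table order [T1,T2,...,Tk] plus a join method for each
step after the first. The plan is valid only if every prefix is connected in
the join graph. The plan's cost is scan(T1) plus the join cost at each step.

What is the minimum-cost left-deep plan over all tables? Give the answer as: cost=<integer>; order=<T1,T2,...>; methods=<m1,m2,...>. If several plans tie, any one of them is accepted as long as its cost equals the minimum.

cost=7370; order=B,A,E,C,D; methods=hash,hash,merge,hash

Selinger DP (subsets sized 1..n):
  {C}: scan cost=250, card=250
  {B}: scan cost=120, card=120
  {A}: scan cost=50, card=50
  {E}: scan cost=100, card=100
  {D}: scan cost=50, card=50
  {BC}: card=1200; try (B,hash)→2180, (C,merge)→3330, (B,merge)→3460, (C,hash)→4240, (C,nl)→30120, (B,nl)→30250; best=2180 via (B,hash)
  {AB}: card=120; try (A,hash)→840, (B,merge)→1360, (A,merge)→1430, (B,hash)→1780, (B,nl)→6050, (A,nl)→6120; best=840 via (A,hash)
  {BE}: card=120; try (E,hash)→1640, (B,merge)→1860, (E,merge)→1880, (B,hash)→1880, (B,nl)→12100, (E,nl)→12120; best=1640 via (E,hash)
  {BD}: card=600; try (D,hash)→840, (B,merge)→1360, (D,merge)→1430, (B,hash)→1780, (B,nl)→6050, (D,nl)→6120; best=840 via (D,hash)
  {ABC}: card=1200; try (A,hash)→3980, (C,merge)→4050, (C,hash)→4960, (A,merge)→16930, (C,nl)→30840, (A,nl)→62180; best=3980 via (A,hash)
  {BCE}: card=1200; try (E,hash)→4780, (C,merge)→4850, (C,hash)→5760, (E,merge)→17380, (C,nl)→31640, (E,nl)→122180; best=4780 via (E,hash)
  {BCD}: card=6000; try (D,hash)→3980, (C,hash)→5440, (C,merge)→9690, (D,merge)→16930, (D,nl)→62180, (C,nl)→150840; best=3980 via (D,hash)
  {ABE}: card=120; try (E,hash)→2360, (A,hash)→2360, (E,merge)→2600, (A,merge)→2950, (A,nl)→7640, (E,nl)→12840; best=2360 via (E,hash)
  {ABD}: card=600; try (D,hash)→1560, (A,hash)→2040, (D,merge)→2150, (D,nl)→6840, (A,merge)→7790, (A,nl)→30840; best=1560 via (D,hash)
  {BDE}: card=600; try (D,hash)→2360, (E,hash)→2840, (D,merge)→2950, (D,nl)→7640, (E,merge)→8240, (E,nl)→60840; best=2360 via (D,hash)
  {ABCE}: card=1200; try (C,merge)→5570, (C,hash)→6480, (E,hash)→6580, (A,hash)→6580, (E,merge)→19180, (A,merge)→19530 …(+3); best=5570 via (C,merge)
  {ABCD}: card=6000; try (D,hash)→5780, (C,hash)→6160, (C,merge)→10410, (A,hash)→10580, (D,merge)→18730, (D,nl)→63980 …(+3); best=5780 via (D,hash)
  {BCDE}: card=6000; try (D,hash)→6580, (C,hash)→6960, (C,merge)→11210, (E,hash)→11380, (D,merge)→19530, (D,nl)→64780 …(+3); best=6580 via (D,hash)
  {ABDE}: card=600; try (D,hash)→3080, (E,hash)→3560, (A,hash)→3560, (D,merge)→3670, (D,nl)→8360, (E,merge)→8960 …(+3); best=3080 via (D,hash)
  {ABCDE}: card=6000; try (D,hash)→7370, (C,hash)→7680, (C,merge)→11930, (E,hash)→13180, (A,hash)→13180, (D,merge)→20320 …(+6); best=7370 via (D,hash)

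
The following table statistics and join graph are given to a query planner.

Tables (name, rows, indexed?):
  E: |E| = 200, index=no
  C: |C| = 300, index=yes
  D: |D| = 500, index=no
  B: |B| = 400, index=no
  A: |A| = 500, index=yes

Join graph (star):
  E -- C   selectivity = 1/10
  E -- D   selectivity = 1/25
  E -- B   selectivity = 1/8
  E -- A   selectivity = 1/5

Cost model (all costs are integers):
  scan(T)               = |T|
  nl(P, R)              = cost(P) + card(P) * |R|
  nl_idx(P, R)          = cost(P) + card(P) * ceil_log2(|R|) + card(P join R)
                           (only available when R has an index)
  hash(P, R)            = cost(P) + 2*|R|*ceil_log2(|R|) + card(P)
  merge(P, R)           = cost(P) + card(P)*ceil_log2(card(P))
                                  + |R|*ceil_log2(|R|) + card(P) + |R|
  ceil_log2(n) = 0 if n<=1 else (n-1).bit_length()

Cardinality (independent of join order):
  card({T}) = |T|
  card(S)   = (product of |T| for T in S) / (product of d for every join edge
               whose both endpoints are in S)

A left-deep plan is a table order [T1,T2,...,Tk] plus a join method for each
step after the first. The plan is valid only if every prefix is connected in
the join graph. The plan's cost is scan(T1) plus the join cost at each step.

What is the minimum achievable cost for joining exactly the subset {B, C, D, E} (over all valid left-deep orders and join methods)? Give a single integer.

Selinger DP over subsets of {B,C,D,E}:
  {E}: scan cost=200, card=200
  {C}: scan cost=300, card=300
  {D}: scan cost=500, card=500
  {B}: scan cost=400, card=400
  {CE}: card=6000; try (E,hash)→3800, (C,merge)→5000, (E,merge)→5100, (C,hash)→5800, (C,nl_idx)→8000, (C,nl)→60200 …(+1); best=3800 via (E,hash)
  {DE}: card=4000; try (E,hash)→4200, (D,merge)→7000, (E,merge)→7300, (D,hash)→9400, (D,nl)→100200, (E,nl)→100500; best=4200 via (E,hash)
  {BE}: card=10000; try (E,hash)→4000, (B,merge)→6000, (E,merge)→6200, (B,hash)→7600, (B,nl)→80200, (E,nl)→80400; best=4000 via (E,hash)
  {CDE}: card=120000; try (C,hash)→13600, (D,hash)→18800, (C,merge)→59200, (D,merge)→92800, (C,nl_idx)→160200, (C,nl)→1204200 …(+1); best=13600 via (C,hash)
  {BCE}: card=300000; try (B,hash)→17000, (C,hash)→19400, (B,merge)→91800, (C,merge)→157000, (C,nl_idx)→394000, (B,nl)→2403800 …(+1); best=17000 via (B,hash)
  {BDE}: card=200000; try (B,hash)→15400, (D,hash)→23000, (B,merge)→60200, (D,merge)→159000, (B,nl)→1604200, (D,nl)→5004000; best=15400 via (B,hash)
  {BCDE}: card=6000000; try (B,hash)→140800, (C,hash)→220800, (D,hash)→326000, (B,merge)→2177600, (C,merge)→3818400, (D,merge)→6022000 …(+4); best=140800 via (B,hash)

140800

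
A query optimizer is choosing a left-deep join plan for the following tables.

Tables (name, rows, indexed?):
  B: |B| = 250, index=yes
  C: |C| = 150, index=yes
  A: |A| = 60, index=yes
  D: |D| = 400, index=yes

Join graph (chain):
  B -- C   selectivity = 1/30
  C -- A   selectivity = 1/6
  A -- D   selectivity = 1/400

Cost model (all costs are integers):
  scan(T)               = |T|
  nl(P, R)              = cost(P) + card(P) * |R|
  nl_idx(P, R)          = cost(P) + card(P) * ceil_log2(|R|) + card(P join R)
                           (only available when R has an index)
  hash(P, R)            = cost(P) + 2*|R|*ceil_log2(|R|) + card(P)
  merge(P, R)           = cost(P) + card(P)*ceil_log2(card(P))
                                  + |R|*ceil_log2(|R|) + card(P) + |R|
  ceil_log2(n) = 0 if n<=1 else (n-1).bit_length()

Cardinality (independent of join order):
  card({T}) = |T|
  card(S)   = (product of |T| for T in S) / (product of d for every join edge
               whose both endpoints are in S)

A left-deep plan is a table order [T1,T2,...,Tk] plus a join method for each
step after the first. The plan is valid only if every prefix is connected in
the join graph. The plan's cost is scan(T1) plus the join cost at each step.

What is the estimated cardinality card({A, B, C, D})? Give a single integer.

12500

Tables in S: A(60), B(250), C(150), D(400)
Edges inside S: B-C(d=30), C-A(d=6), A-D(d=400)
numerator = 60 * 250 * 150 * 400 = 900000000
denominator = 30 * 6 * 400 = 72000
card(S) = 900000000 / 72000 = 12500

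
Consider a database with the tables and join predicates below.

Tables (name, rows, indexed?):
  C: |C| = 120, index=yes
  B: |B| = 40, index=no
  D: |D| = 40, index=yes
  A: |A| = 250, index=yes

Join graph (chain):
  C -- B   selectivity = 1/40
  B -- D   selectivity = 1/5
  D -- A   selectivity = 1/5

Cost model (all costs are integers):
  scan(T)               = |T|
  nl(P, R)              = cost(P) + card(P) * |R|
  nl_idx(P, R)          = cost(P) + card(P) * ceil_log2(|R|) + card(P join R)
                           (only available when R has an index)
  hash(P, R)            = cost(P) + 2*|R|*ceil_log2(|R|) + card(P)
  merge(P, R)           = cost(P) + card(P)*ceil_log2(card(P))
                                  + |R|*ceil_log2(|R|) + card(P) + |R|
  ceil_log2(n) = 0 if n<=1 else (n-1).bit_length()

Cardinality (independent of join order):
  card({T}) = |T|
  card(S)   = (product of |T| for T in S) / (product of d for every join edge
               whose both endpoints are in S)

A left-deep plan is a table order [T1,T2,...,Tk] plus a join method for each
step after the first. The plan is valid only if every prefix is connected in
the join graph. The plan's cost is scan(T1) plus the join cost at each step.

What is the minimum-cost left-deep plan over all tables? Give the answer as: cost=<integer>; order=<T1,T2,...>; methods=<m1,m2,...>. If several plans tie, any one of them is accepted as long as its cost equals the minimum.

Selinger DP (subsets sized 1..n):
  {C}: scan cost=120, card=120
  {B}: scan cost=40, card=40
  {D}: scan cost=40, card=40
  {A}: scan cost=250, card=250
  {BC}: card=120; try (C,nl_idx)→440, (B,hash)→720, (C,merge)→1280, (B,merge)→1360, (C,hash)→1760, (C,nl)→4840 …(+1); best=440 via (C,nl_idx)
  {BD}: card=320; try (D,hash)→560, (B,hash)→560, (D,merge)→600, (D,nl_idx)→600, (B,merge)→600, (D,nl)→1640 …(+1); best=560 via (D,hash)
  {AD}: card=2000; try (D,hash)→980, (A,nl_idx)→2360, (A,merge)→2570, (D,merge)→2780, (D,nl_idx)→3750, (A,hash)→4080 …(+2); best=980 via (D,hash)
  {BCD}: card=960; try (D,hash)→1040, (D,merge)→1680, (D,nl_idx)→2120, (C,hash)→2560, (C,nl_idx)→3760, (C,merge)→4720 …(+2); best=1040 via (D,hash)
  {ABD}: card=16000; try (B,hash)→3460, (A,hash)→4880, (A,merge)→6010, (A,nl_idx)→19120, (B,merge)→25260, (A,nl)→80560 …(+1); best=3460 via (B,hash)
  {ABCD}: card=48000; try (A,hash)→6000, (A,merge)→13850, (C,hash)→21140, (A,nl_idx)→56720, (C,nl_idx)→163460, (A,nl)→241040 …(+2); best=6000 via (A,hash)

cost=6000; order=B,C,D,A; methods=nl_idx,hash,hash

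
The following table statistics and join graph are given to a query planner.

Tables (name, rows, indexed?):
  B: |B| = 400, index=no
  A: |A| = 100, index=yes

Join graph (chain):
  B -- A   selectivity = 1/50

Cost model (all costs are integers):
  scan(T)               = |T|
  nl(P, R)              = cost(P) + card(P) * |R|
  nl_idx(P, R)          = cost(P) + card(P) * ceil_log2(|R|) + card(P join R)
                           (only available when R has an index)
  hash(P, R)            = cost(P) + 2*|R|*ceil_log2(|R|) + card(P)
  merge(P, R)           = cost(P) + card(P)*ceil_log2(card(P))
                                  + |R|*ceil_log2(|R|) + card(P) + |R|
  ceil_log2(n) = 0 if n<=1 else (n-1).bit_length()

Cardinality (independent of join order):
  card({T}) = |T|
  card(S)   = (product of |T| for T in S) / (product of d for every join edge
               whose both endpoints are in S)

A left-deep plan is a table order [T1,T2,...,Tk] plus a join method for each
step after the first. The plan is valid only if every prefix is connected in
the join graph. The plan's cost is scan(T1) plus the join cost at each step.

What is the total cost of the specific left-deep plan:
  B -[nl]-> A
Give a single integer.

40400

step 1: scan B: cost=400, card=400
step 2: join A via nl
    card(P join A) = 400*100/(50) = 800
    cost = 400 + 400*100 = 40400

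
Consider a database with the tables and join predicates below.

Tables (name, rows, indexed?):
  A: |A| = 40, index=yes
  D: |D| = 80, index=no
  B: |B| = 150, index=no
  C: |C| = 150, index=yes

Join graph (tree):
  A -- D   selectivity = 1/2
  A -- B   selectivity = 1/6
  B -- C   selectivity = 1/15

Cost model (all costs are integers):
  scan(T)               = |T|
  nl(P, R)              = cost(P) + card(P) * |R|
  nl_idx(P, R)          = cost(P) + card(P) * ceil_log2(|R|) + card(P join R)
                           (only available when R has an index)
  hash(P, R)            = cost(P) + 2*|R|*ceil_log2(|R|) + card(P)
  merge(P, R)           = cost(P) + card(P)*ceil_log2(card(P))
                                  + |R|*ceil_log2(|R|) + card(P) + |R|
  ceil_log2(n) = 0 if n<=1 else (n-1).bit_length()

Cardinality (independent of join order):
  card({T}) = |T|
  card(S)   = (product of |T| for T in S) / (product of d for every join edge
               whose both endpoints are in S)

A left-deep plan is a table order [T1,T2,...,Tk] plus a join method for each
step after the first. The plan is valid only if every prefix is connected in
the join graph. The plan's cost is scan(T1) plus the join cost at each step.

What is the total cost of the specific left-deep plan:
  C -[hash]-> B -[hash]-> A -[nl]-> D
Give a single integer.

804680

step 1: scan C: cost=150, card=150
step 2: join B via hash
    card(P join B) = 150*150/(15) = 1500
    cost = 150 + 2*150*8 + 150 = 2700
step 3: join A via hash
    card(P join A) = 1500*40/(6) = 10000
    cost = 2700 + 2*40*6 + 1500 = 4680
step 4: join D via nl
    card(P join D) = 10000*80/(2) = 400000
    cost = 4680 + 10000*80 = 804680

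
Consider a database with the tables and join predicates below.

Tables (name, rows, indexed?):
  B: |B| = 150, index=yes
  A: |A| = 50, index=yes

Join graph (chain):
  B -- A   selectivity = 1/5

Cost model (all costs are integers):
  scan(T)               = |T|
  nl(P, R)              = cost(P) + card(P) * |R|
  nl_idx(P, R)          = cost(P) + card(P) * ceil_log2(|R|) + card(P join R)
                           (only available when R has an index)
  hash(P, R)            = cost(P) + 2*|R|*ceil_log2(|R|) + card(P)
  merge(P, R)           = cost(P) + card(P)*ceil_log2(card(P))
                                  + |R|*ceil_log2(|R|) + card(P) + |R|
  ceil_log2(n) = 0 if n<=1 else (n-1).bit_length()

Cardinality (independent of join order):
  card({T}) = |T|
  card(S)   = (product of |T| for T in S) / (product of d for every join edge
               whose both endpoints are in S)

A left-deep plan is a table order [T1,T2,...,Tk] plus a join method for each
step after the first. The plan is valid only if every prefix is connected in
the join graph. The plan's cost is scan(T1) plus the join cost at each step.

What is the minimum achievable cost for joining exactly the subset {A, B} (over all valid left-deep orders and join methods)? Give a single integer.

900

Selinger DP over subsets of {A,B}:
  {B}: scan cost=150, card=150
  {A}: scan cost=50, card=50
  {AB}: card=1500; try (A,hash)→900, (B,merge)→1750, (A,merge)→1850, (B,nl_idx)→1950, (B,hash)→2500, (A,nl_idx)→2550 …(+2); best=900 via (A,hash)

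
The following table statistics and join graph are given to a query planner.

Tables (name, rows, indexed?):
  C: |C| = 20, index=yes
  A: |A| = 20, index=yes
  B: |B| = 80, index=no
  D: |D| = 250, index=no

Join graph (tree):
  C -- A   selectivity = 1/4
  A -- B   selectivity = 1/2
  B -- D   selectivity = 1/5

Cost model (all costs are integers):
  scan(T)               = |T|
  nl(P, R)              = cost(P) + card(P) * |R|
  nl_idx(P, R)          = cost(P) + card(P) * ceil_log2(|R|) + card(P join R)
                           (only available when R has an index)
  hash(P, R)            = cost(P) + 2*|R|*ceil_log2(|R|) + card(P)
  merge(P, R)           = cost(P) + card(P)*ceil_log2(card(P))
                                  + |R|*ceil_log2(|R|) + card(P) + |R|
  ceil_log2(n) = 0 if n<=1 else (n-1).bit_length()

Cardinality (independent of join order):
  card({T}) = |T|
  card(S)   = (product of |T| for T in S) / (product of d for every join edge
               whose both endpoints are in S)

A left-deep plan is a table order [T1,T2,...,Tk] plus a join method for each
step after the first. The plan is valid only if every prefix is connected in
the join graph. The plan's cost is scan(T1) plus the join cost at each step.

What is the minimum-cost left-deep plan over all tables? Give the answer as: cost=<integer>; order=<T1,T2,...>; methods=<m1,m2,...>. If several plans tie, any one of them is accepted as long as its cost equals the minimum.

cost=9360; order=B,A,C,D; methods=hash,hash,hash

Selinger DP (subsets sized 1..n):
  {C}: scan cost=20, card=20
  {A}: scan cost=20, card=20
  {B}: scan cost=80, card=80
  {D}: scan cost=250, card=250
  {AC}: card=100; try (C,nl_idx)→220, (A,nl_idx)→220, (C,hash)→240, (A,hash)→240, (C,merge)→260, (A,merge)→260 …(+2); best=220 via (C,nl_idx)
  {AB}: card=800; try (A,hash)→360, (B,merge)→780, (A,merge)→840, (B,hash)→1160, (A,nl_idx)→1280, (B,nl)→1620 …(+1); best=360 via (A,hash)
  {BD}: card=4000; try (B,hash)→1620, (D,merge)→2970, (B,merge)→3140, (D,hash)→4160, (D,nl)→20080, (B,nl)→20250; best=1620 via (B,hash)
  {ABC}: card=4000; try (C,hash)→1360, (B,hash)→1440, (B,merge)→1660, (B,nl)→8220, (C,nl_idx)→8360, (C,merge)→9280 …(+1); best=1360 via (C,hash)
  {ABD}: card=40000; try (D,hash)→5160, (A,hash)→5820, (D,merge)→11410, (A,merge)→53740, (A,nl_idx)→61620, (A,nl)→81620 …(+1); best=5160 via (D,hash)
  {ABCD}: card=200000; try (D,hash)→9360, (C,hash)→45360, (D,merge)→55610, (C,nl_idx)→405160, (C,merge)→685280, (C,nl)→805160 …(+1); best=9360 via (D,hash)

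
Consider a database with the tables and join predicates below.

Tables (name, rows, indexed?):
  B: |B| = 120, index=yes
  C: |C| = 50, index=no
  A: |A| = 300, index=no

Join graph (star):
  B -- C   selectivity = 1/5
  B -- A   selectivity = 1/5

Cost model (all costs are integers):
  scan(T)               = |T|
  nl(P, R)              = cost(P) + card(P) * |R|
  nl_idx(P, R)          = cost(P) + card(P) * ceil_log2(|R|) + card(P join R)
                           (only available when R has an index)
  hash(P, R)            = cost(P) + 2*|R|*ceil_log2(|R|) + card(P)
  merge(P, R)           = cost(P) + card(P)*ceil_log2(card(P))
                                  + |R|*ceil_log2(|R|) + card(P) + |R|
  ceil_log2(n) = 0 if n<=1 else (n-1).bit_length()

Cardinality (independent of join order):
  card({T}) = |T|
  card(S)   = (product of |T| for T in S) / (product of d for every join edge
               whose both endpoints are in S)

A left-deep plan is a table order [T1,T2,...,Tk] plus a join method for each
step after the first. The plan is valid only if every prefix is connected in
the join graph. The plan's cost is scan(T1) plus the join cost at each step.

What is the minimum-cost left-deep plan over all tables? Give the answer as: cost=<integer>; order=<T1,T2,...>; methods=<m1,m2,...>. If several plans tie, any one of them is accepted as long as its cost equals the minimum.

Selinger DP (subsets sized 1..n):
  {B}: scan cost=120, card=120
  {C}: scan cost=50, card=50
  {A}: scan cost=300, card=300
  {BC}: card=1200; try (C,hash)→840, (B,merge)→1360, (C,merge)→1430, (B,nl_idx)→1600, (B,hash)→1780, (B,nl)→6050 …(+1); best=840 via (C,hash)
  {AB}: card=7200; try (B,hash)→2280, (A,merge)→4080, (B,merge)→4260, (A,hash)→5640, (B,nl_idx)→9600, (A,nl)→36120 …(+1); best=2280 via (B,hash)
  {ABC}: card=72000; try (A,hash)→7440, (C,hash)→10080, (A,merge)→18240, (C,merge)→103430, (A,nl)→360840, (C,nl)→362280; best=7440 via (A,hash)

cost=7440; order=B,C,A; methods=hash,hash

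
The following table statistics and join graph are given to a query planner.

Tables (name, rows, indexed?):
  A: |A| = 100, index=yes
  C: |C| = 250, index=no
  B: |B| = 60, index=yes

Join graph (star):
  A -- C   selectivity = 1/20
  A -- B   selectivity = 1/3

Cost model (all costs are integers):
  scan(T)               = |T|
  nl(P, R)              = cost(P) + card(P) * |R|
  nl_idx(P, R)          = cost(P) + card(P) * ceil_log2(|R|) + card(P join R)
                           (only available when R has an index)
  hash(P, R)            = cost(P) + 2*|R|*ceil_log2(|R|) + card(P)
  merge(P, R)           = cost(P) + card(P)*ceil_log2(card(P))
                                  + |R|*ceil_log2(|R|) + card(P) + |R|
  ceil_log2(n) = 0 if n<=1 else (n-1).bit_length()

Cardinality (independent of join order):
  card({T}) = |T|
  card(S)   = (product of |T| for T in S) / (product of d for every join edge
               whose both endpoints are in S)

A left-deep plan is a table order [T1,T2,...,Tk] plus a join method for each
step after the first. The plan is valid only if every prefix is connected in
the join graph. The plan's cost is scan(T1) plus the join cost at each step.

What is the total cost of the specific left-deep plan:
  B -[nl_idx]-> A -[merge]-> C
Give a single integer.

step 1: scan B: cost=60, card=60
step 2: join A via nl_idx
    card(P join A) = 60*100/(3) = 2000
    cost = 60 + 60*7 + 2000 = 2480
step 3: join C via merge
    card(P join C) = 2000*250/(20) = 25000
    cost = 2480 + 2000*11 + 250*8 + 2000 + 250 = 28730

28730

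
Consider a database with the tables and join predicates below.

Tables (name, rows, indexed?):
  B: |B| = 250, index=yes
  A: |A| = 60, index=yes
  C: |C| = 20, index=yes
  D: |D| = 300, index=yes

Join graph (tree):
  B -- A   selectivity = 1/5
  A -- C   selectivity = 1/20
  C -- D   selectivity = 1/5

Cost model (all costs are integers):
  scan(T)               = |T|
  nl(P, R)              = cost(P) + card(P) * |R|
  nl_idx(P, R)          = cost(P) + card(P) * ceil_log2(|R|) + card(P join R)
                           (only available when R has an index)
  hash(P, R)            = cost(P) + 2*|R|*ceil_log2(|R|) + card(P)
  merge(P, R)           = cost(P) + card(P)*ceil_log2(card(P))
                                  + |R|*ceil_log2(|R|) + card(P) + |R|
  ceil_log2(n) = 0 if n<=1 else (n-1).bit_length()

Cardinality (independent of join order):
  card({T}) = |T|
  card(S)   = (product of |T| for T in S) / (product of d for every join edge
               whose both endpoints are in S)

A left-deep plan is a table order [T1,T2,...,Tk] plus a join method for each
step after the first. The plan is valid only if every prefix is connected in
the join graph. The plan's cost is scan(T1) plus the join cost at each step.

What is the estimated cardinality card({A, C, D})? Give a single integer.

3600

Tables in S: A(60), C(20), D(300)
Edges inside S: A-C(d=20), C-D(d=5)
numerator = 60 * 20 * 300 = 360000
denominator = 20 * 5 = 100
card(S) = 360000 / 100 = 3600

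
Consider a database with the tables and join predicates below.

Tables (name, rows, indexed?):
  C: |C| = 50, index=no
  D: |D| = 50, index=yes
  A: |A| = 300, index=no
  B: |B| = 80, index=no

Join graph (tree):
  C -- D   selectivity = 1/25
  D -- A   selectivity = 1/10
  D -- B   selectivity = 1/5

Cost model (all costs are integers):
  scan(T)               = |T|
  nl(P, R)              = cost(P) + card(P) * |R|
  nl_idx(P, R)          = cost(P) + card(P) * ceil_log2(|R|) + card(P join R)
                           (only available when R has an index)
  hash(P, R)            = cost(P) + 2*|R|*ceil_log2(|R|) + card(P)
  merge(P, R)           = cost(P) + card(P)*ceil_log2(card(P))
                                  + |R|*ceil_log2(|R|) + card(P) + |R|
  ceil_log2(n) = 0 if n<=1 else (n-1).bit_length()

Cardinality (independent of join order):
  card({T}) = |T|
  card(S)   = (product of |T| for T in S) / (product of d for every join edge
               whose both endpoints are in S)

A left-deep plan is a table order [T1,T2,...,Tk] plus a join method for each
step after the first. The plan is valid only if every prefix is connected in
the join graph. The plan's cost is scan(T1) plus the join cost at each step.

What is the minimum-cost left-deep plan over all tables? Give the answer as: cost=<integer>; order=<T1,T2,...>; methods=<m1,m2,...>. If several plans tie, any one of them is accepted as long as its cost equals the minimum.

Selinger DP (subsets sized 1..n):
  {C}: scan cost=50, card=50
  {D}: scan cost=50, card=50
  {A}: scan cost=300, card=300
  {B}: scan cost=80, card=80
  {CD}: card=100; try (D,nl_idx)→450, (D,hash)→700, (C,hash)→700, (D,merge)→750, (C,merge)→750, (D,nl)→2550 …(+1); best=450 via (D,nl_idx)
  {AD}: card=1500; try (D,hash)→1200, (A,merge)→3400, (D,nl_idx)→3600, (D,merge)→3650, (A,hash)→5500, (A,nl)→15050 …(+1); best=1200 via (D,hash)
  {BD}: card=800; try (D,hash)→760, (B,merge)→1040, (D,merge)→1070, (B,hash)→1220, (D,nl_idx)→1360, (B,nl)→4050 …(+1); best=760 via (D,hash)
  {ACD}: card=3000; try (C,hash)→3300, (A,merge)→4250, (A,hash)→5950, (C,merge)→19550, (A,nl)→30450, (C,nl)→76200; best=3300 via (C,hash)
  {BCD}: card=1600; try (B,hash)→1670, (B,merge)→1890, (C,hash)→2160, (B,nl)→8450, (C,merge)→9910, (C,nl)→40760; best=1670 via (B,hash)
  {ABD}: card=24000; try (B,hash)→3820, (A,hash)→6960, (A,merge)→12560, (B,merge)→19840, (B,nl)→121200, (A,nl)→240760; best=3820 via (B,hash)
  {ABCD}: card=48000; try (B,hash)→7420, (A,hash)→8670, (A,merge)→23870, (C,hash)→28420, (B,merge)→42940, (B,nl)→243300 …(+3); best=7420 via (B,hash)

cost=7420; order=A,D,C,B; methods=hash,hash,hash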